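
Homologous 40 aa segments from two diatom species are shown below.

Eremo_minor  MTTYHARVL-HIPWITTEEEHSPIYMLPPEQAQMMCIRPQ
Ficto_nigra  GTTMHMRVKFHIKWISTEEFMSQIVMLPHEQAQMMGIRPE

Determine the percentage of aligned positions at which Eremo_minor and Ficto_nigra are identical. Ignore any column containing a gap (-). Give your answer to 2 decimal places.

Excluding the 1 gap column leaves 39 comparable sites.
Mismatches occur at site 1 (M/G), site 4 (Y/M), site 6 (A/M), site 9 (L/K), site 13 (P/K), site 16 (T/S), site 20 (E/F), site 21 (H/M), site 23 (P/Q), site 25 (Y/V), site 29 (P/H), site 36 (C/G), site 40 (Q/E).
26 of the 39 comparable sites match, so the percent identity is 26/39 × 100 = 66.67%.

66.67%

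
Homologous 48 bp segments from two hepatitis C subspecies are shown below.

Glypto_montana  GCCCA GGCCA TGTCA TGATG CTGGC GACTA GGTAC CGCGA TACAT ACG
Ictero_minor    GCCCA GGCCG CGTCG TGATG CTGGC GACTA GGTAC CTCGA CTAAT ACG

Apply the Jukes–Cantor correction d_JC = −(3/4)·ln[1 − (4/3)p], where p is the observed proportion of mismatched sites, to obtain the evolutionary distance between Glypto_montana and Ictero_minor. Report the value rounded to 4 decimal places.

Differing sites — 10:A/G; 11:T/C; 15:A/G; 37:G/T; 41:T/C; 42:A/T; 43:C/A.
p = 7/48 = 0.145833.
d = −0.75 · ln(1 − (4/3)·0.145833) = −0.75 · ln(0.805556) = −0.75 · (-0.216223) = 0.1622.

0.1622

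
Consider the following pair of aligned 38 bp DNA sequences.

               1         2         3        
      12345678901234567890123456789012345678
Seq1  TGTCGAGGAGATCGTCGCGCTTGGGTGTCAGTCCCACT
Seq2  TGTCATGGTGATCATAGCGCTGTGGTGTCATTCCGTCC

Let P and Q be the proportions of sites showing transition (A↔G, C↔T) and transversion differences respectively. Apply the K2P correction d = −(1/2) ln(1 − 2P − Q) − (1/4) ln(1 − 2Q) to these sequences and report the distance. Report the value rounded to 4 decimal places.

The sequences differ at positions 5 (G/A, transition), 6 (A/T, transversion), 9 (A/T, transversion), 14 (G/A, transition), 16 (C/A, transversion), 22 (T/G, transversion), 23 (G/T, transversion), 31 (G/T, transversion), 35 (C/G, transversion), 36 (A/T, transversion), 38 (T/C, transition).
Of the 11 differences, 3 transitions and 8 transversions over 38 sites: P = 3/38 = 0.078947, Q = 8/38 = 0.210526.
d = −0.5·ln(0.631580) − 0.25·ln(0.578948) = −0.5·(-0.459531) − 0.25·(-0.546543) = 0.3664.

0.3664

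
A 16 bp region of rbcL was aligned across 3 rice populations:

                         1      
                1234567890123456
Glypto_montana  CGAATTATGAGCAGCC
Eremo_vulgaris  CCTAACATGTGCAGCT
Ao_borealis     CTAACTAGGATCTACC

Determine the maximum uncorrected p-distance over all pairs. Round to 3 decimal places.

0.625

Pairwise Hamming distances:
  Glypto_montana vs Eremo_vulgaris: 6
  Glypto_montana vs Ao_borealis: 6
  Eremo_vulgaris vs Ao_borealis: 10
The largest is 10 mismatches, between Eremo_vulgaris and Ao_borealis; p = 10/16 = 0.625.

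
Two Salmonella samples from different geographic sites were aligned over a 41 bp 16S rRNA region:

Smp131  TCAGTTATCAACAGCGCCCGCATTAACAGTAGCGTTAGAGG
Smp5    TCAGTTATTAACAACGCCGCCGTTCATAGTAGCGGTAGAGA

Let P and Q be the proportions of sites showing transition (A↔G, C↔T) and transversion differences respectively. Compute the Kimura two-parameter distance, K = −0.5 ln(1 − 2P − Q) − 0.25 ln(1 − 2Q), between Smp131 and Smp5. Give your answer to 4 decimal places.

Differing sites — 9:C/T (Ti); 14:G/A (Ti); 19:C/G (Tv); 20:G/C (Tv); 22:A/G (Ti); 25:A/C (Tv); 27:C/T (Ti); 35:T/G (Tv); 41:G/A (Ti).
Of the 9 differences, 5 transitions and 4 transversions over 41 sites: P = 5/41 = 0.121951, Q = 4/41 = 0.097561.
d = −0.5·ln(0.658537) − 0.25·ln(0.804878) = −0.5·(-0.417735) − 0.25·(-0.217065) = 0.2631.

0.2631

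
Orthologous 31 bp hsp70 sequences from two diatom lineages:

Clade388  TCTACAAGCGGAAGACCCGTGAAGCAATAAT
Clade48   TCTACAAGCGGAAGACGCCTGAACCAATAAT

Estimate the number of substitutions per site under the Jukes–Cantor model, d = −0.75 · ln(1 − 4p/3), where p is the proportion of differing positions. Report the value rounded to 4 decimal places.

The sequences differ at positions 17 (C/G), 19 (G/C), 24 (G/C).
p = 3/31 = 0.096774.
d = −0.75 · ln(1 − (4/3)·0.096774) = −0.75 · ln(0.870968) = −0.75 · (-0.138150) = 0.1036.

0.1036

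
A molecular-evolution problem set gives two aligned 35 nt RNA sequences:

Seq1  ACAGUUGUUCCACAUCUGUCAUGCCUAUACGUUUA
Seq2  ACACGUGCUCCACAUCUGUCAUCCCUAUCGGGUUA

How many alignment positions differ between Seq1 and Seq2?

The sequences differ at positions 4 (G/C), 5 (U/G), 8 (U/C), 23 (G/C), 29 (A/C), 30 (C/G), 32 (U/G).
That gives 7 mismatches out of 35 aligned sites, so the Hamming distance is 7.

7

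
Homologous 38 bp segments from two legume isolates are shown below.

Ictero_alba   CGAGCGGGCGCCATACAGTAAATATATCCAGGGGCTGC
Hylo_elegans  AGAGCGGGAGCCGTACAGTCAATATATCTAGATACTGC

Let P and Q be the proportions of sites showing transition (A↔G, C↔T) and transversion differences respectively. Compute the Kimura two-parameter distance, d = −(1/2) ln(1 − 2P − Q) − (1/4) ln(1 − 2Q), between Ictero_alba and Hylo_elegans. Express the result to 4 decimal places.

0.2488

Mismatches occur at site 1 (C↔A, transversion), site 9 (C↔A, transversion), site 13 (A↔G, transition), site 20 (A↔C, transversion), site 29 (C↔T, transition), site 32 (G↔A, transition), site 33 (G↔T, transversion), site 34 (G↔A, transition).
Of the 8 differences, 4 transitions and 4 transversions over 38 sites: P = 4/38 = 0.105263, Q = 4/38 = 0.105263.
d = −0.5·ln(0.684211) − 0.25·ln(0.789474) = −0.5·(-0.379489) − 0.25·(-0.236388) = 0.2488.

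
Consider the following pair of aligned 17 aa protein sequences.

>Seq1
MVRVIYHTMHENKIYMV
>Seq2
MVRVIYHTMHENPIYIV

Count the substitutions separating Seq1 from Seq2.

2

The sequences differ at positions 13 (K/P), 16 (M/I).
That gives 2 mismatches out of 17 aligned sites, so the Hamming distance is 2.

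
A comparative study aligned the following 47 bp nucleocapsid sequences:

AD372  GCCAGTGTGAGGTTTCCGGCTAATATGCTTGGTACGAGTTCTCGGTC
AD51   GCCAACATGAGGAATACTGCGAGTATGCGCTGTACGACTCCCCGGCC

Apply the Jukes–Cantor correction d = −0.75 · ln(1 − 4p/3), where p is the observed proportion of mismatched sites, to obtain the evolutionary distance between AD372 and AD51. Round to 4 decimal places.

Differing sites — 5:G/A; 6:T/C; 7:G/A; 13:T/A; 14:T/A; 16:C/A; 18:G/T; 21:T/G; 23:A/G; 29:T/G; 30:T/C; 31:G/T; 38:G/C; 40:T/C; 42:T/C; 46:T/C.
p = 16/47 = 0.340426.
d = −0.75 · ln(1 − (4/3)·0.340426) = −0.75 · ln(0.546099) = −0.75 · (-0.604955) = 0.4537.

0.4537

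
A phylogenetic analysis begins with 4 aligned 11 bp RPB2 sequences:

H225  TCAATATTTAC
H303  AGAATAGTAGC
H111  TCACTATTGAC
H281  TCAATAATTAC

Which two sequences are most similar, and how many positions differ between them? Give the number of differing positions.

Pairwise Hamming distances:
  H225 vs H303: 5
  H225 vs H111: 2
  H225 vs H281: 1
  H303 vs H111: 6
  H303 vs H281: 5
  H111 vs H281: 3
The smallest is 1, between H225 and H281.

1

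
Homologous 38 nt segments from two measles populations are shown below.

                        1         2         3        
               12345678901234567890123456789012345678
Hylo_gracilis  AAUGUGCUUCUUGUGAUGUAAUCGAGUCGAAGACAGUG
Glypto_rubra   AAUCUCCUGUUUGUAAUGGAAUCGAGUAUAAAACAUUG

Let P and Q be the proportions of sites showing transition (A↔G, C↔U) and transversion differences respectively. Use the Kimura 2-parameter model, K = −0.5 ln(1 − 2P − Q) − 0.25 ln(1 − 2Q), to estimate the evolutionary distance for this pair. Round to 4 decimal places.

Mismatches occur at site 4 (G↔C, transversion), site 6 (G↔C, transversion), site 9 (U↔G, transversion), site 10 (C↔U, transition), site 15 (G↔A, transition), site 19 (U↔G, transversion), site 28 (C↔A, transversion), site 29 (G↔U, transversion), site 32 (G↔A, transition), site 36 (G↔U, transversion).
Of the 10 differences, 3 transitions and 7 transversions over 38 sites: P = 3/38 = 0.078947, Q = 7/38 = 0.184211.
d = −0.5·ln(0.657895) − 0.25·ln(0.631578) = −0.5·(-0.418710) − 0.25·(-0.459534) = 0.3242.

0.3242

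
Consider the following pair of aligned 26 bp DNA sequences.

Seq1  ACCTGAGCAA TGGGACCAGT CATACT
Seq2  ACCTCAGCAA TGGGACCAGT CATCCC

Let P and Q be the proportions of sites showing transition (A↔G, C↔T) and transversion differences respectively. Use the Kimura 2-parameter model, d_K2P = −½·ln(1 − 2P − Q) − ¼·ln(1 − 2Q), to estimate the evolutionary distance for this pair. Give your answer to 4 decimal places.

0.1253

Mismatches occur at site 5 (G/C, transversion), site 24 (A/C, transversion), site 26 (T/C, transition).
Of the 3 differences, 1 transition and 2 transversions over 26 sites: P = 1/26 = 0.038462, Q = 2/26 = 0.076923.
d = −0.5·ln(0.846153) − 0.25·ln(0.846154) = −0.5·(-0.167055) − 0.25·(-0.167054) = 0.1253.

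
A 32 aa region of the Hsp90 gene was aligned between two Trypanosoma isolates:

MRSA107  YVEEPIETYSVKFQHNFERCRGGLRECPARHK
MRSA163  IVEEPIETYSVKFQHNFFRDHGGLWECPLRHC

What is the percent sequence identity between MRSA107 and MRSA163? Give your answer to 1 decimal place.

78.1%

Mismatches occur at site 1 (Y/I), site 18 (E/F), site 20 (C/D), site 21 (R/H), site 25 (R/W), site 29 (A/L), site 32 (K/C).
25 of the 32 sites match, so the percent identity is 25/32 × 100 = 78.1%.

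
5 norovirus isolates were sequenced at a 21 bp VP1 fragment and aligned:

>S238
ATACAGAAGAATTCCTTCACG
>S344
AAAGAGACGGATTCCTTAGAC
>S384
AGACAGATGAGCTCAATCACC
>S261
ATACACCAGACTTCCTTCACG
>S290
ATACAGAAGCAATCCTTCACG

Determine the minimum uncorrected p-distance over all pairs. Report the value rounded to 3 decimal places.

Pairwise Hamming distances:
  S238 vs S344: 8
  S238 vs S384: 7
  S238 vs S261: 3
  S238 vs S290: 2
  S344 vs S384: 11
  S344 vs S261: 11
  S344 vs S290: 9
  S384 vs S261: 9
  S384 vs S290: 8
  S261 vs S290: 5
The smallest is 2 mismatches, between S238 and S290; p = 2/21 = 0.095.

0.095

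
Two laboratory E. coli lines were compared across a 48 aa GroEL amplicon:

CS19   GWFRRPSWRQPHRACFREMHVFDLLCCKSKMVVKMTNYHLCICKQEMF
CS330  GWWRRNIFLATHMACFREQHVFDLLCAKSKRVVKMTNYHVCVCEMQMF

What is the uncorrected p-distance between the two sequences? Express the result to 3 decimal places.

The sequences differ at positions 3 (F/W), 6 (P/N), 7 (S/I), 8 (W/F), 9 (R/L), 10 (Q/A), 11 (P/T), 13 (R/M), 19 (M/Q), 27 (C/A), 31 (M/R), 40 (L/V), 42 (I/V), 44 (K/E), 45 (Q/M), 46 (E/Q).
There are 16 differences over 48 sites, so p = 16/48 = 0.333.

0.333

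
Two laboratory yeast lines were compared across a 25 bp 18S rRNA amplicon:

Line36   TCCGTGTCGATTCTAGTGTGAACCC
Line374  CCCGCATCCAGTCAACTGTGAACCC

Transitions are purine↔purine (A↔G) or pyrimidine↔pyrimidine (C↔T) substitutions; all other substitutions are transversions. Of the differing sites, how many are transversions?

The sequences differ at positions 1 (T/C, transition), 5 (T/C, transition), 6 (G/A, transition), 9 (G/C, transversion), 11 (T/G, transversion), 14 (T/A, transversion), 16 (G/C, transversion).
Of the 7 differences, 3 transitions and 4 transversions, so the answer is 4.

4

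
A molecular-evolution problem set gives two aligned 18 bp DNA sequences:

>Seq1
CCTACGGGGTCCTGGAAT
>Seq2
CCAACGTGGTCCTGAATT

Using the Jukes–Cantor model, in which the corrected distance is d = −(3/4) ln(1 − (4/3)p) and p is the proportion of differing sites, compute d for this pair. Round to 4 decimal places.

The sequences differ at positions 3 (T/A), 7 (G/T), 15 (G/A), 17 (A/T).
p = 4/18 = 0.222222.
d = −0.75 · ln(1 − (4/3)·0.222222) = −0.75 · ln(0.703704) = −0.75 · (-0.351397) = 0.2635.

0.2635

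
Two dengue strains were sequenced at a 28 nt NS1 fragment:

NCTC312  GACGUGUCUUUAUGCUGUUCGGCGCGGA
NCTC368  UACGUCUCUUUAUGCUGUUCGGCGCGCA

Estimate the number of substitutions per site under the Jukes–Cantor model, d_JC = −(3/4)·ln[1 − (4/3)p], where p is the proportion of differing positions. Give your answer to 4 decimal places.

Differing sites — 1:G/U; 6:G/C; 27:G/C.
p = 3/28 = 0.107143.
d = −0.75 · ln(1 − (4/3)·0.107143) = −0.75 · ln(0.857143) = −0.75 · (-0.154151) = 0.1156.

0.1156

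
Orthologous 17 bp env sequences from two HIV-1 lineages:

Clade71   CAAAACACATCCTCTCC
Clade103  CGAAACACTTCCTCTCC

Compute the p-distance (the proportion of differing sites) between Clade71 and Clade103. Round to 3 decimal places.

0.118

The sequences differ at positions 2 (A/G), 9 (A/T).
There are 2 differences over 17 sites, so p = 2/17 = 0.118.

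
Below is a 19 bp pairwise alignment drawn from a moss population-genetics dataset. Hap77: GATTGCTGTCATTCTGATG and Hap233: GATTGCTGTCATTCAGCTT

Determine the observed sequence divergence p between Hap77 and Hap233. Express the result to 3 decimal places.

0.158

Mismatches occur at site 15 (T↔A), site 17 (A↔C), site 19 (G↔T).
There are 3 differences over 19 sites, so p = 3/19 = 0.158.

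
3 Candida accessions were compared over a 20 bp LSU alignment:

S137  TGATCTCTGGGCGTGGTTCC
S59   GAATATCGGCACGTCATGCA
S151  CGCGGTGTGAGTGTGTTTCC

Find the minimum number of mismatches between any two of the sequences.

8

Pairwise Hamming distances:
  S137 vs S59: 10
  S137 vs S151: 8
  S59 vs S151: 14
The smallest is 8, between S137 and S151.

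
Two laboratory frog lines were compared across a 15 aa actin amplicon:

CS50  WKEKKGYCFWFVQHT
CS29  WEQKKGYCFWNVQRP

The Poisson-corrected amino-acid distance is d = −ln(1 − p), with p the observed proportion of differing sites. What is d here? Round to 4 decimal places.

The sequences differ at positions 2 (K/E), 3 (E/Q), 11 (F/N), 14 (H/R), 15 (T/P).
p = 5/15 = 0.333333.
d = −ln(1 − 0.333333) = −ln(0.666667) = 0.4055.

0.4055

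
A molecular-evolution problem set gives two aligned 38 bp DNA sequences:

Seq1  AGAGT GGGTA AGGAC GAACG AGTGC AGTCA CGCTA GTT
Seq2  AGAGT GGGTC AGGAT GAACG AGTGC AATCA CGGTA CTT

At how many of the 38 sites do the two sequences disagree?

Mismatches occur at site 10 (A↔C), site 15 (C↔T), site 27 (G↔A), site 33 (C↔G), site 36 (G↔C).
That gives 5 mismatches out of 38 aligned sites, so the Hamming distance is 5.

5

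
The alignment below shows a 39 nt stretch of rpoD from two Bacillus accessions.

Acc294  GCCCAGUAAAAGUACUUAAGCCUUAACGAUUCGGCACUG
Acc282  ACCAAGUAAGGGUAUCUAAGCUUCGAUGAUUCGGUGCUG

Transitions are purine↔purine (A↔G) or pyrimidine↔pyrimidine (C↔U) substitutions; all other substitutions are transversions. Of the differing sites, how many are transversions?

1

Differing sites — 1:G/A (Ti); 4:C/A (Tv); 10:A/G (Ti); 11:A/G (Ti); 15:C/U (Ti); 16:U/C (Ti); 22:C/U (Ti); 24:U/C (Ti); 25:A/G (Ti); 27:C/U (Ti); 35:C/U (Ti); 36:A/G (Ti).
Of the 12 differences, 11 transitions and 1 transversion, so the answer is 1.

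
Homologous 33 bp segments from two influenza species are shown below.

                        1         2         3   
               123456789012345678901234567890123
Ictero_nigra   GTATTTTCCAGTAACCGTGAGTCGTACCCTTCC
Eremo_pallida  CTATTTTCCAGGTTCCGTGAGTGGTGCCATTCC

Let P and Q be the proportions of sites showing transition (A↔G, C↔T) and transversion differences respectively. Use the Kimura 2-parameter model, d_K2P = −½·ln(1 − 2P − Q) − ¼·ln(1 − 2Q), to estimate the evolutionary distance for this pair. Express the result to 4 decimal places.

Differing sites — 1:G/C (Tv); 12:T/G (Tv); 13:A/T (Tv); 14:A/T (Tv); 23:C/G (Tv); 26:A/G (Ti); 29:C/A (Tv).
Of the 7 differences, 1 transition and 6 transversions over 33 sites: P = 1/33 = 0.030303, Q = 6/33 = 0.181818.
d = −0.5·ln(0.757576) − 0.25·ln(0.636364) = −0.5·(-0.277631) − 0.25·(-0.451985) = 0.2518.

0.2518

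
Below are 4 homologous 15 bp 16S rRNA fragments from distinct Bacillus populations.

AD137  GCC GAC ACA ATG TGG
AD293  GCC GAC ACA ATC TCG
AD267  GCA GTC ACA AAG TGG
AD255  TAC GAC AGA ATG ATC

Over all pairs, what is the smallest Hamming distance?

2

Pairwise Hamming distances:
  AD137 vs AD293: 2
  AD137 vs AD267: 3
  AD137 vs AD255: 6
  AD293 vs AD267: 5
  AD293 vs AD255: 7
  AD267 vs AD255: 9
The smallest is 2, between AD137 and AD293.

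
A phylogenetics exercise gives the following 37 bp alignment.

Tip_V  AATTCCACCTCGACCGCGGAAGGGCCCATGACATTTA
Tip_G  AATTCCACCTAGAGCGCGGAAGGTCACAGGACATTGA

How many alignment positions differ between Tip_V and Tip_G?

Differing sites — 11:C/A; 14:C/G; 24:G/T; 26:C/A; 29:T/G; 36:T/G.
That gives 6 mismatches out of 37 aligned sites, so the Hamming distance is 6.

6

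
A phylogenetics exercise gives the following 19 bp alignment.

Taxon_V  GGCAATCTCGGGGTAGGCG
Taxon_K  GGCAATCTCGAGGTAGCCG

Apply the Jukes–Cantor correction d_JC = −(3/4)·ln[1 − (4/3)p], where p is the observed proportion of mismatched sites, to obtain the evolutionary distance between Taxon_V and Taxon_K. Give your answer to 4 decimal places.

0.1134

Differing sites — 11:G/A; 17:G/C.
p = 2/19 = 0.105263.
d = −0.75 · ln(1 − (4/3)·0.105263) = −0.75 · ln(0.859649) = −0.75 · (-0.151231) = 0.1134.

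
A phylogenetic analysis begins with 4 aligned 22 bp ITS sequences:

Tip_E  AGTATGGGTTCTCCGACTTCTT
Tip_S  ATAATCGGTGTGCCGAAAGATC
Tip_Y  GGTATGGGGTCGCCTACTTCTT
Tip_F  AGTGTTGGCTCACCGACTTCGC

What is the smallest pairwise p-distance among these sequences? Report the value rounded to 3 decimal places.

Pairwise Hamming distances:
  Tip_E vs Tip_S: 11
  Tip_E vs Tip_Y: 4
  Tip_E vs Tip_F: 6
  Tip_S vs Tip_Y: 13
  Tip_S vs Tip_F: 13
  Tip_Y vs Tip_F: 8
The smallest is 4 mismatches, between Tip_E and Tip_Y; p = 4/22 = 0.182.

0.182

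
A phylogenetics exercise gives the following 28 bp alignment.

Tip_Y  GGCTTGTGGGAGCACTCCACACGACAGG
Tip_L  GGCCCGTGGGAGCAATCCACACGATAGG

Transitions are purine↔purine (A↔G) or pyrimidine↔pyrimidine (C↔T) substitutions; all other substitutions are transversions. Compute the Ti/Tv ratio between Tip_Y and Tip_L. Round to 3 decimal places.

Mismatches occur at site 4 (T↔C, transition), site 5 (T↔C, transition), site 15 (C↔A, transversion), site 25 (C↔T, transition).
Of the 4 differences, 3 transitions and 1 transversion, so Ti/Tv = 3/1 = 3.000.

3.000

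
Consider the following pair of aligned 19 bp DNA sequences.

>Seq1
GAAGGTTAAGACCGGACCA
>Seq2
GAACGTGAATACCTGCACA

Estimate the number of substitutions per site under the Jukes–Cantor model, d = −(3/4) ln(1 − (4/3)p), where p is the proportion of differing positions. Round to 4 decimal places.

Mismatches occur at site 4 (G/C), site 7 (T/G), site 10 (G/T), site 14 (G/T), site 16 (A/C), site 17 (C/A).
p = 6/19 = 0.315789.
d = −0.75 · ln(1 − (4/3)·0.315789) = −0.75 · ln(0.578948) = −0.75 · (-0.546543) = 0.4099.

0.4099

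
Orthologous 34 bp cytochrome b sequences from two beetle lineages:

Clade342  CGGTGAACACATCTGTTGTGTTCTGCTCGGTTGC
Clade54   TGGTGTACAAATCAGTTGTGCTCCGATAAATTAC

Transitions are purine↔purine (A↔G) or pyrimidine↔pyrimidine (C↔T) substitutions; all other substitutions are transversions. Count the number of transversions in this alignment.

5

The sequences differ at positions 1 (C/T, transition), 6 (A/T, transversion), 10 (C/A, transversion), 14 (T/A, transversion), 21 (T/C, transition), 24 (T/C, transition), 26 (C/A, transversion), 28 (C/A, transversion), 29 (G/A, transition), 30 (G/A, transition), 33 (G/A, transition).
Of the 11 differences, 6 transitions and 5 transversions, so the answer is 5.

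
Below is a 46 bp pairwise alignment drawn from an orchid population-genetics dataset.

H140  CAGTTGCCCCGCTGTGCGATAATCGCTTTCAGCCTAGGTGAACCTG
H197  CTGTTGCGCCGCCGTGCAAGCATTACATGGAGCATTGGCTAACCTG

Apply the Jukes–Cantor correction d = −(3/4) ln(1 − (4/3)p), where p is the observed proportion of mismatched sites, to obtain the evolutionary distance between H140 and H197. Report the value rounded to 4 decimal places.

0.4279

The sequences differ at positions 2 (A/T), 8 (C/G), 13 (T/C), 18 (G/A), 20 (T/G), 21 (A/C), 24 (C/T), 25 (G/A), 27 (T/A), 29 (T/G), 30 (C/G), 34 (C/A), 36 (A/T), 39 (T/C), 40 (G/T).
p = 15/46 = 0.326087.
d = −0.75 · ln(1 − (4/3)·0.326087) = −0.75 · ln(0.565217) = −0.75 · (-0.570546) = 0.4279.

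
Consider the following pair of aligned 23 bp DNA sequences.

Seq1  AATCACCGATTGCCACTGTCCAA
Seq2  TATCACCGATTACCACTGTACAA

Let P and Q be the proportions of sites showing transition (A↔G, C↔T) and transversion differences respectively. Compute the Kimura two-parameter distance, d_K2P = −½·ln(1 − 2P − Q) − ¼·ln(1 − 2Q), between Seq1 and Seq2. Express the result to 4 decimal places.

Mismatches occur at site 1 (A↔T, transversion), site 12 (G↔A, transition), site 20 (C↔A, transversion).
Of the 3 differences, 1 transition and 2 transversions over 23 sites: P = 1/23 = 0.043478, Q = 2/23 = 0.086957.
d = −0.5·ln(0.826087) − 0.25·ln(0.826086) = −0.5·(-0.191055) − 0.25·(-0.191056) = 0.1433.

0.1433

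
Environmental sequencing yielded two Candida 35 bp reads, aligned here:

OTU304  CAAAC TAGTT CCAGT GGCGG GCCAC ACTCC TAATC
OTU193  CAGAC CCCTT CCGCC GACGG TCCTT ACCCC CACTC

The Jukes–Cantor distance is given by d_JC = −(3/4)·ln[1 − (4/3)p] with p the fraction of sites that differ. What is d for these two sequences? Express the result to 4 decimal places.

0.5716

The sequences differ at positions 3 (A/G), 6 (T/C), 7 (A/C), 8 (G/C), 13 (A/G), 14 (G/C), 15 (T/C), 17 (G/A), 21 (G/T), 24 (A/T), 25 (C/T), 28 (T/C), 31 (T/C), 33 (A/C).
p = 14/35 = 0.400000.
d = −0.75 · ln(1 − (4/3)·0.400000) = −0.75 · ln(0.466667) = −0.75 · (-0.762139) = 0.5716.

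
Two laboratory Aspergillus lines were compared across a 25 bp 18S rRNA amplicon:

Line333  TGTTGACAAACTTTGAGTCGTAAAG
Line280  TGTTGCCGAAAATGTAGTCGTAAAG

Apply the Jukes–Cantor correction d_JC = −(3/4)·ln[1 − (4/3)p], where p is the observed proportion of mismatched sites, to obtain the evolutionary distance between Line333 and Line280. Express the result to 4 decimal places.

0.2892

The sequences differ at positions 6 (A/C), 8 (A/G), 11 (C/A), 12 (T/A), 14 (T/G), 15 (G/T).
p = 6/25 = 0.240000.
d = −0.75 · ln(1 − (4/3)·0.240000) = −0.75 · ln(0.680000) = −0.75 · (-0.385662) = 0.2892.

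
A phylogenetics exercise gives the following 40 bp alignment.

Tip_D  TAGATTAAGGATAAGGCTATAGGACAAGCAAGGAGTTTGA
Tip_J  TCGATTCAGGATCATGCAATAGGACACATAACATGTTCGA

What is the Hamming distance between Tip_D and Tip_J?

Differing sites — 2:A/C; 7:A/C; 13:A/C; 15:G/T; 18:T/A; 27:A/C; 28:G/A; 29:C/T; 32:G/C; 33:G/A; 34:A/T; 38:T/C.
That gives 12 mismatches out of 40 aligned sites, so the Hamming distance is 12.

12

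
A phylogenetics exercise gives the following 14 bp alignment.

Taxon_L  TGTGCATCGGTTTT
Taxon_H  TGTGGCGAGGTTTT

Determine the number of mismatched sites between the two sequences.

The sequences differ at positions 5 (C/G), 6 (A/C), 7 (T/G), 8 (C/A).
That gives 4 mismatches out of 14 aligned sites, so the Hamming distance is 4.

4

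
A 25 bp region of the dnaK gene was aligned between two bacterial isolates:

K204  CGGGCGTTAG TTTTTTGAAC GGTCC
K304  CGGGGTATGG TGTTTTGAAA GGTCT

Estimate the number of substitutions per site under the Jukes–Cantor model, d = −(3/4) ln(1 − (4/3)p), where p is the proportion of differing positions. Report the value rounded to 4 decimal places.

0.3505

Mismatches occur at site 5 (C↔G), site 6 (G↔T), site 7 (T↔A), site 9 (A↔G), site 12 (T↔G), site 20 (C↔A), site 25 (C↔T).
p = 7/25 = 0.280000.
d = −0.75 · ln(1 − (4/3)·0.280000) = −0.75 · ln(0.626667) = −0.75 · (-0.467340) = 0.3505.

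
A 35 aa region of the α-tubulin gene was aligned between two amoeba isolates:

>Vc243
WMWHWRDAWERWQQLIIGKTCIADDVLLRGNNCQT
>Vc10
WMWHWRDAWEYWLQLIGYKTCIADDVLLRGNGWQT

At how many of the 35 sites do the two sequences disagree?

Mismatches occur at site 11 (R→Y), site 13 (Q→L), site 17 (I→G), site 18 (G→Y), site 32 (N→G), site 33 (C→W).
That gives 6 mismatches out of 35 aligned sites, so the Hamming distance is 6.

6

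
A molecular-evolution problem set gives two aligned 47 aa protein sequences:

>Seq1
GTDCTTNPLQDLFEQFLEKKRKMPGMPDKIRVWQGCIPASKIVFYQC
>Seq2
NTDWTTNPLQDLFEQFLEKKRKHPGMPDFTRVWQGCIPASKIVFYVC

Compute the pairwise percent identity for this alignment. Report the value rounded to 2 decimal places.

87.23%

Differing sites — 1:G/N; 4:C/W; 23:M/H; 29:K/F; 30:I/T; 46:Q/V.
41 of the 47 sites match, so the percent identity is 41/47 × 100 = 87.23%.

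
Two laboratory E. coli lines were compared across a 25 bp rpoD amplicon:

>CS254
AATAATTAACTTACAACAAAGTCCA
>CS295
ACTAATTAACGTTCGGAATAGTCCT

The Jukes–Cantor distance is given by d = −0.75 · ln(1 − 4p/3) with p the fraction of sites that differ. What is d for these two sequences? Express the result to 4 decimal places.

0.4172

Differing sites — 2:A/C; 11:T/G; 13:A/T; 15:A/G; 16:A/G; 17:C/A; 19:A/T; 25:A/T.
p = 8/25 = 0.320000.
d = −0.75 · ln(1 − (4/3)·0.320000) = −0.75 · ln(0.573333) = −0.75 · (-0.556289) = 0.4172.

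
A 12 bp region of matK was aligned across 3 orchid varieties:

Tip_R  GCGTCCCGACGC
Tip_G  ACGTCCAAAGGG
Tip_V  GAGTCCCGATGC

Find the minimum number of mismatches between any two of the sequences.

2

Pairwise Hamming distances:
  Tip_R vs Tip_G: 5
  Tip_R vs Tip_V: 2
  Tip_G vs Tip_V: 6
The smallest is 2, between Tip_R and Tip_V.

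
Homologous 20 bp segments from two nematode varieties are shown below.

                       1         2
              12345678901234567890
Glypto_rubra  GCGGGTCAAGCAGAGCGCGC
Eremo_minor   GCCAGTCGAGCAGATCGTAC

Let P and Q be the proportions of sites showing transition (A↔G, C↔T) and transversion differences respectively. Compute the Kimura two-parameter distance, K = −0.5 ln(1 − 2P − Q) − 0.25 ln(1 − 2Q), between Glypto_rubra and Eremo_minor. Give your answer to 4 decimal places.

0.4024

Mismatches occur at site 3 (G↔C, transversion), site 4 (G↔A, transition), site 8 (A↔G, transition), site 15 (G↔T, transversion), site 18 (C↔T, transition), site 19 (G↔A, transition).
Of the 6 differences, 4 transitions and 2 transversions over 20 sites: P = 4/20 = 0.200000, Q = 2/20 = 0.100000.
d = −0.5·ln(0.500000) − 0.25·ln(0.800000) = −0.5·(-0.693147) − 0.25·(-0.223144) = 0.4024.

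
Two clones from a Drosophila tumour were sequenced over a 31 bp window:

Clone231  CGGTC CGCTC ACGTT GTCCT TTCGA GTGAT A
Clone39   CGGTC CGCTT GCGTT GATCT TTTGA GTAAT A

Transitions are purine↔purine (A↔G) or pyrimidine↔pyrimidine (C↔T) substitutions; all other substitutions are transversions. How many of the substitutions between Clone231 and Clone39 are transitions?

Differing sites — 10:C/T (Ti); 11:A/G (Ti); 17:T/A (Tv); 18:C/T (Ti); 23:C/T (Ti); 28:G/A (Ti).
Of the 6 differences, 5 transitions and 1 transversion, so the answer is 5.

5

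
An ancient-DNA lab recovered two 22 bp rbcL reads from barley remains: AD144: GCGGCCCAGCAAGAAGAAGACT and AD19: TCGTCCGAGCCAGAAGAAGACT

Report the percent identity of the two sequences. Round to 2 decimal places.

81.82%

The sequences differ at positions 1 (G/T), 4 (G/T), 7 (C/G), 11 (A/C).
18 of the 22 sites match, so the percent identity is 18/22 × 100 = 81.82%.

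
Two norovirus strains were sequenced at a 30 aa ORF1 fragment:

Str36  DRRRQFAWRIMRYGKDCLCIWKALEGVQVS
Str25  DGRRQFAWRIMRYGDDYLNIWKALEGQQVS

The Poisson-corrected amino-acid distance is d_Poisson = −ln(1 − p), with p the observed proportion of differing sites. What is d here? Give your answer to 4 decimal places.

The sequences differ at positions 2 (R/G), 15 (K/D), 17 (C/Y), 19 (C/N), 27 (V/Q).
p = 5/30 = 0.166667.
d = −ln(1 − 0.166667) = −ln(0.833333) = 0.1823.

0.1823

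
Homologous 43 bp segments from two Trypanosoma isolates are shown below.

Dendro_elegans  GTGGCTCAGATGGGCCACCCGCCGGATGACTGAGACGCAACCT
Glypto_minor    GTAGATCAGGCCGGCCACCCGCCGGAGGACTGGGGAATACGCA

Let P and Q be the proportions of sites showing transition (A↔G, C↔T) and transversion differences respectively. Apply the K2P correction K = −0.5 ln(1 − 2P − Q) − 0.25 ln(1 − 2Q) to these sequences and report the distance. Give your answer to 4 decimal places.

0.4336

The sequences differ at positions 3 (G/A, transition), 5 (C/A, transversion), 10 (A/G, transition), 11 (T/C, transition), 12 (G/C, transversion), 27 (T/G, transversion), 33 (A/G, transition), 35 (A/G, transition), 36 (C/A, transversion), 37 (G/A, transition), 38 (C/T, transition), 40 (A/C, transversion), 41 (C/G, transversion), 43 (T/A, transversion).
Of the 14 differences, 7 transitions and 7 transversions over 43 sites: P = 7/43 = 0.162791, Q = 7/43 = 0.162791.
d = −0.5·ln(0.511627) − 0.25·ln(0.674418) = −0.5·(-0.670159) − 0.25·(-0.393905) = 0.4336.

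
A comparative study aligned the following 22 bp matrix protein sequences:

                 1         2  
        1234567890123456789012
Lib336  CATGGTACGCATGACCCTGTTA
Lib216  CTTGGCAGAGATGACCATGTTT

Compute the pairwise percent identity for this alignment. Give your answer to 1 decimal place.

68.2%

Mismatches occur at site 2 (A→T), site 6 (T→C), site 8 (C→G), site 9 (G→A), site 10 (C→G), site 17 (C→A), site 22 (A→T).
15 of the 22 sites match, so the percent identity is 15/22 × 100 = 68.2%.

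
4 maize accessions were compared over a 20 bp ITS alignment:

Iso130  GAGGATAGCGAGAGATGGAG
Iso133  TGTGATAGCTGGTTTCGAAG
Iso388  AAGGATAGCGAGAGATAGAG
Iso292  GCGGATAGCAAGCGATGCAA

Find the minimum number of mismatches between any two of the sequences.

2

Pairwise Hamming distances:
  Iso130 vs Iso133: 10
  Iso130 vs Iso388: 2
  Iso130 vs Iso292: 5
  Iso133 vs Iso388: 11
  Iso133 vs Iso292: 11
  Iso388 vs Iso292: 7
The smallest is 2, between Iso130 and Iso388.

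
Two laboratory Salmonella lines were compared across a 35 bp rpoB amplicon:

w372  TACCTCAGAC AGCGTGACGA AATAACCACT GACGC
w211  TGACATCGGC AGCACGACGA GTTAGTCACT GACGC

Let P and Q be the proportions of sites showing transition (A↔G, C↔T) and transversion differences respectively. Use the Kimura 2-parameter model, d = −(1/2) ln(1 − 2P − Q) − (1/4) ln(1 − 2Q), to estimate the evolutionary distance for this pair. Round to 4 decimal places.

Mismatches occur at site 2 (A→G, transition), site 3 (C→A, transversion), site 5 (T→A, transversion), site 6 (C→T, transition), site 7 (A→C, transversion), site 9 (A→G, transition), site 14 (G→A, transition), site 15 (T→C, transition), site 21 (A→G, transition), site 22 (A→T, transversion), site 25 (A→G, transition), site 26 (C→T, transition).
Of the 12 differences, 8 transitions and 4 transversions over 35 sites: P = 8/35 = 0.228571, Q = 4/35 = 0.114286.
d = −0.5·ln(0.428572) − 0.25·ln(0.771428) = −0.5·(-0.847297) − 0.25·(-0.259512) = 0.4885.

0.4885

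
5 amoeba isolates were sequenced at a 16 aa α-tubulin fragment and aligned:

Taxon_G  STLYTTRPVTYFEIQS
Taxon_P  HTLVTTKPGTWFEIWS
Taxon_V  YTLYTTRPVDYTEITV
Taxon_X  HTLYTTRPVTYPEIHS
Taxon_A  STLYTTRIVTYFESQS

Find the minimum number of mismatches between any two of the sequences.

Pairwise Hamming distances:
  Taxon_G vs Taxon_P: 6
  Taxon_G vs Taxon_V: 5
  Taxon_G vs Taxon_X: 3
  Taxon_G vs Taxon_A: 2
  Taxon_P vs Taxon_V: 9
  Taxon_P vs Taxon_X: 6
  Taxon_P vs Taxon_A: 8
  Taxon_V vs Taxon_X: 5
  Taxon_V vs Taxon_A: 7
  Taxon_X vs Taxon_A: 5
The smallest is 2, between Taxon_G and Taxon_A.

2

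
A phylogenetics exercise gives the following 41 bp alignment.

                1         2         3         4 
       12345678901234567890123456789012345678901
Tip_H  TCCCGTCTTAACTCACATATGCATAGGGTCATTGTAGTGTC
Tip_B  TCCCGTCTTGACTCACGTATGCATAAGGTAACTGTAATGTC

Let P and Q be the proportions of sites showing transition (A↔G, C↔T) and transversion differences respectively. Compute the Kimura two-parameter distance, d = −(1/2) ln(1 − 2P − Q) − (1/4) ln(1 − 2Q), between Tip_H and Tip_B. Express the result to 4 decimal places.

0.1687

Differing sites — 10:A/G (Ti); 17:A/G (Ti); 26:G/A (Ti); 30:C/A (Tv); 32:T/C (Ti); 37:G/A (Ti).
Of the 6 differences, 5 transitions and 1 transversion over 41 sites: P = 5/41 = 0.121951, Q = 1/41 = 0.024390.
d = −0.5·ln(0.731708) − 0.25·ln(0.951220) = −0.5·(-0.312374) − 0.25·(-0.050010) = 0.1687.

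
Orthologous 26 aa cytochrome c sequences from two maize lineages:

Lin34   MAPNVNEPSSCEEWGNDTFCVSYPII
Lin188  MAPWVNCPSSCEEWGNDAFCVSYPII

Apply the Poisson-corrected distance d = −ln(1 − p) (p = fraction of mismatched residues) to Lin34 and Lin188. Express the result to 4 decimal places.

Mismatches occur at site 4 (N/W), site 7 (E/C), site 18 (T/A).
p = 3/26 = 0.115385.
d = −ln(1 − 0.115385) = −ln(0.884615) = 0.1226.

0.1226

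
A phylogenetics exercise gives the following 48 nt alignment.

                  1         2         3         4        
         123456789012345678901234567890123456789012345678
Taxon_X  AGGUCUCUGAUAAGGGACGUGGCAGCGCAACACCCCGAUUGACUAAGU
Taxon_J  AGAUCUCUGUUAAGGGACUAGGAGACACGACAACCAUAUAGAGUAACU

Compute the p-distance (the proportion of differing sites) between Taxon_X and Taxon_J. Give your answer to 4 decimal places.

0.3125

The sequences differ at positions 3 (G/A), 10 (A/U), 19 (G/U), 20 (U/A), 23 (C/A), 24 (A/G), 25 (G/A), 27 (G/A), 29 (A/G), 33 (C/A), 36 (C/A), 37 (G/U), 40 (U/A), 43 (C/G), 47 (G/C).
There are 15 differences over 48 sites, so p = 15/48 = 0.3125.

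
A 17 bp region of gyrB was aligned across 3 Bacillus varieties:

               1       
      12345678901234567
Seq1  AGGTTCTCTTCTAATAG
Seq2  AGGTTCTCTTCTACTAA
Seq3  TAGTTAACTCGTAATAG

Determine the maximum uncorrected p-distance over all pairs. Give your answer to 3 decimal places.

0.471

Pairwise Hamming distances:
  Seq1 vs Seq2: 2
  Seq1 vs Seq3: 6
  Seq2 vs Seq3: 8
The largest is 8 mismatches, between Seq2 and Seq3; p = 8/17 = 0.471.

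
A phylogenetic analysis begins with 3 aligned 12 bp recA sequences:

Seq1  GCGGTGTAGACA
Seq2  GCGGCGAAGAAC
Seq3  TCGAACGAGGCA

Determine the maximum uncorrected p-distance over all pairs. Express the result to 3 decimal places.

0.667

Pairwise Hamming distances:
  Seq1 vs Seq2: 4
  Seq1 vs Seq3: 6
  Seq2 vs Seq3: 8
The largest is 8 mismatches, between Seq2 and Seq3; p = 8/12 = 0.667.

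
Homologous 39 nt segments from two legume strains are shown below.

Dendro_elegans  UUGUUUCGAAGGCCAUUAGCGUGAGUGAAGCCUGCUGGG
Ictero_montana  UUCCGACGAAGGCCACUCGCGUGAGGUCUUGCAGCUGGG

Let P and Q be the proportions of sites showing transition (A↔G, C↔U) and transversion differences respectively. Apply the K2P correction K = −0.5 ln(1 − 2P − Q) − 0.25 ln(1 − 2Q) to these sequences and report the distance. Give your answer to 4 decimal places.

Differing sites — 3:G/C (Tv); 4:U/C (Ti); 5:U/G (Tv); 6:U/A (Tv); 16:U/C (Ti); 18:A/C (Tv); 26:U/G (Tv); 27:G/U (Tv); 28:A/C (Tv); 29:A/U (Tv); 30:G/U (Tv); 31:C/G (Tv); 33:U/A (Tv).
Of the 13 differences, 2 transitions and 11 transversions over 39 sites: P = 2/39 = 0.051282, Q = 11/39 = 0.282051.
d = −0.5·ln(0.615385) − 0.25·ln(0.435898) = −0.5·(-0.485507) − 0.25·(-0.830347) = 0.4503.

0.4503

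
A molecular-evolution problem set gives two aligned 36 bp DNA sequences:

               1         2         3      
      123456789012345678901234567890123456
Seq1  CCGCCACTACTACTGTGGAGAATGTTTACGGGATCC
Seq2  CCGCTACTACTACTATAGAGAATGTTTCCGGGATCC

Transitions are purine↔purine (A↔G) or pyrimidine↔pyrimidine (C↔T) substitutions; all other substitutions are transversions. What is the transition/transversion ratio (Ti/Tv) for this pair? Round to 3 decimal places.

3.000

The sequences differ at positions 5 (C/T, transition), 15 (G/A, transition), 17 (G/A, transition), 28 (A/C, transversion).
Of the 4 differences, 3 transitions and 1 transversion, so Ti/Tv = 3/1 = 3.000.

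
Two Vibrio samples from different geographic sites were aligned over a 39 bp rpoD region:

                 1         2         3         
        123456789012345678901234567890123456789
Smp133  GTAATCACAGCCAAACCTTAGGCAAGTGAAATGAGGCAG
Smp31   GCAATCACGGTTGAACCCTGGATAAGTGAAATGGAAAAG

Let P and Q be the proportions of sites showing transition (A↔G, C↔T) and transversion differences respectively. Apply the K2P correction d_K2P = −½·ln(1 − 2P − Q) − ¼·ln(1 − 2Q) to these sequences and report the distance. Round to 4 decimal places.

0.5254

Differing sites — 2:T/C (Ti); 9:A/G (Ti); 11:C/T (Ti); 12:C/T (Ti); 13:A/G (Ti); 18:T/C (Ti); 20:A/G (Ti); 22:G/A (Ti); 23:C/T (Ti); 34:A/G (Ti); 35:G/A (Ti); 36:G/A (Ti); 37:C/A (Tv).
Of the 13 differences, 12 transitions and 1 transversion over 39 sites: P = 12/39 = 0.307692, Q = 1/39 = 0.025641.
d = −0.5·ln(0.358975) − 0.25·ln(0.948718) = −0.5·(-1.024503) − 0.25·(-0.052644) = 0.5254.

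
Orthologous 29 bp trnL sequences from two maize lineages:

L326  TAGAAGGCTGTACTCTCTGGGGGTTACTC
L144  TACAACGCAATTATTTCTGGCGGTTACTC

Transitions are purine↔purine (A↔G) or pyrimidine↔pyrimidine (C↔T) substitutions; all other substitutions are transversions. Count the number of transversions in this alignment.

Mismatches occur at site 3 (G↔C, transversion), site 6 (G↔C, transversion), site 9 (T↔A, transversion), site 10 (G↔A, transition), site 12 (A↔T, transversion), site 13 (C↔A, transversion), site 15 (C↔T, transition), site 21 (G↔C, transversion).
Of the 8 differences, 2 transitions and 6 transversions, so the answer is 6.

6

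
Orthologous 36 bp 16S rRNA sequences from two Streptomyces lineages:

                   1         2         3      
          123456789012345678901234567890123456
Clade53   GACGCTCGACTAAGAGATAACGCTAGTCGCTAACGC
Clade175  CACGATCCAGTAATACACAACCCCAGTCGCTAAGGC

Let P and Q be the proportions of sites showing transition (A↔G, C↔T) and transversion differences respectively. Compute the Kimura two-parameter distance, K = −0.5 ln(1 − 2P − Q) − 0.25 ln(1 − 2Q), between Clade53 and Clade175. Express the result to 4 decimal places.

0.3497

Differing sites — 1:G/C (Tv); 5:C/A (Tv); 8:G/C (Tv); 10:C/G (Tv); 14:G/T (Tv); 16:G/C (Tv); 18:T/C (Ti); 22:G/C (Tv); 24:T/C (Ti); 34:C/G (Tv).
Of the 10 differences, 2 transitions and 8 transversions over 36 sites: P = 2/36 = 0.055556, Q = 8/36 = 0.222222.
d = −0.5·ln(0.666666) − 0.25·ln(0.555556) = −0.5·(-0.405466) − 0.25·(-0.587786) = 0.3497.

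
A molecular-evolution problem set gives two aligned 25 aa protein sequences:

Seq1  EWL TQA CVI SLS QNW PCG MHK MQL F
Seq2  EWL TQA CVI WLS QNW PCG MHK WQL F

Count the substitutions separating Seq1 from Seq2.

2

The sequences differ at positions 10 (S/W), 22 (M/W).
That gives 2 mismatches out of 25 aligned sites, so the Hamming distance is 2.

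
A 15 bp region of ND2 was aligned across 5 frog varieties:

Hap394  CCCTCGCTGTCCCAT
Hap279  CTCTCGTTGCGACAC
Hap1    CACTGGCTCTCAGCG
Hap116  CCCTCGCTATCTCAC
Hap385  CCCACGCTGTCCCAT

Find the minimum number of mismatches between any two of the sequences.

Pairwise Hamming distances:
  Hap394 vs Hap279: 6
  Hap394 vs Hap1: 7
  Hap394 vs Hap116: 3
  Hap394 vs Hap385: 1
  Hap279 vs Hap1: 9
  Hap279 vs Hap116: 6
  Hap279 vs Hap385: 7
  Hap1 vs Hap116: 7
  Hap1 vs Hap385: 8
  Hap116 vs Hap385: 4
The smallest is 1, between Hap394 and Hap385.

1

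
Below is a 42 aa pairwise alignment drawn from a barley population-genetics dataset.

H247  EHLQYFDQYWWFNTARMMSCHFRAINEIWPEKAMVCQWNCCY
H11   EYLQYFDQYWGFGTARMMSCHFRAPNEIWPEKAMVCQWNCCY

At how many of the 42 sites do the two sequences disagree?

Mismatches occur at site 2 (H↔Y), site 11 (W↔G), site 13 (N↔G), site 25 (I↔P).
That gives 4 mismatches out of 42 aligned sites, so the Hamming distance is 4.

4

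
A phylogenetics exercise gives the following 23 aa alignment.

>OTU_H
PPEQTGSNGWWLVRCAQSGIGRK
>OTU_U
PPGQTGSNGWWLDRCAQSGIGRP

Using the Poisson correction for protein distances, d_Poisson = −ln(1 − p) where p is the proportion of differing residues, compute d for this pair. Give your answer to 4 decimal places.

0.1398

Differing sites — 3:E/G; 13:V/D; 23:K/P.
p = 3/23 = 0.130435.
d = −ln(1 − 0.130435) = −ln(0.869565) = 0.1398.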